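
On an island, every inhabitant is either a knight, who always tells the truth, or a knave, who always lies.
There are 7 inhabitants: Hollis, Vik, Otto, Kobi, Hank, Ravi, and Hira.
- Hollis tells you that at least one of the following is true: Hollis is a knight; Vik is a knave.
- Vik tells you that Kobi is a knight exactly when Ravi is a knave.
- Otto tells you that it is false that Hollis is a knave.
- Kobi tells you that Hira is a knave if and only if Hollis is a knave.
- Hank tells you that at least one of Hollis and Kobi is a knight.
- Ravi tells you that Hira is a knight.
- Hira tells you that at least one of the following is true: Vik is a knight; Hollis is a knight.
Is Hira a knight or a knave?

Hira is a knight.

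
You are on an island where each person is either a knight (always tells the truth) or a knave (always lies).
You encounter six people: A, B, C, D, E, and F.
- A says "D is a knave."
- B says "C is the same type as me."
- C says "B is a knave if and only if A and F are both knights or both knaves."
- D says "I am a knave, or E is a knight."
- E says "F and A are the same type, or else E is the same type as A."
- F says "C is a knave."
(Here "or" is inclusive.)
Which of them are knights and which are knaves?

A (knave): "D is a knave" — false. ✓
B is a knave, and the claim "C is the same type as me" is indeed false.
C is a knight, and the claim "B is a knave if and only if A and F are both knights or both knaves" is indeed true.
Since D is a knight, "I am a knave, or E is a knight" needs to be true, which holds.
E (knight): "F and A are the same type, or else E is the same type as A" — true. ✓
As a knave, F's statement "C is a knave" should be false; it is.

A is a knave, B is a knave, C is a knight, D is a knight, E is a knight, and F is a knave.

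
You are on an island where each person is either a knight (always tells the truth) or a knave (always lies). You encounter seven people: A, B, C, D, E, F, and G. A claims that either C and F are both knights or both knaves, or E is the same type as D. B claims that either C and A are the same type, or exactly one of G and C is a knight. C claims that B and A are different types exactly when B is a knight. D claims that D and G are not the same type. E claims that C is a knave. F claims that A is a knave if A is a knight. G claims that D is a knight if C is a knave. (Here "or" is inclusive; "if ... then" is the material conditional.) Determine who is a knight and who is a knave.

Knights: A and E. Knaves: B, C, D, F, and G.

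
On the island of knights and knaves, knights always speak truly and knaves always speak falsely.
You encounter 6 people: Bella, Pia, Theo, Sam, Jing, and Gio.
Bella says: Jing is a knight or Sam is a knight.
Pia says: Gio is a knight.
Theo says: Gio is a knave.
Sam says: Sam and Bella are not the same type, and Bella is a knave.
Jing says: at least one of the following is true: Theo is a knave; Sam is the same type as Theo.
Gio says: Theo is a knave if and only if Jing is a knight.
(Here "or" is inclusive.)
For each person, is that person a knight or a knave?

Bella is a knight; "Jing is a knight or Sam is a knight" is true, as required.
Pia is a knight, so "Gio is a knight" must be true — and it is.
Theo (knave): "Gio is a knave" — False. ✓
Sam is a knave; "Sam and Bella are not the same type, and Bella is a knave" is False, as required.
Jing is a knight, so "at least one of the following is true: Theo is a knave; Sam is the same type as Theo" must be true — and it is.
Since Gio is a knight, "Theo is a knave if and only if Jing is a knight" needs to be true, which holds.

Bella is a knight, Pia is a knight, Theo is a knave, Sam is a knave, Jing is a knight, and Gio is a knight.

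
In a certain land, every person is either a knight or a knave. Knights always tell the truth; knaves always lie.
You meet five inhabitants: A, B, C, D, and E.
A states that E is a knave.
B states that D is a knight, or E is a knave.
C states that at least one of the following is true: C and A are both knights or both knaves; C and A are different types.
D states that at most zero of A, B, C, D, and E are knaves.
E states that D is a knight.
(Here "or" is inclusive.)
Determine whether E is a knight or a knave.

Consistent assignments: {A=knight, B=knight, C=knight, D=knave, E=knave}
In every consistent assignment, E is a knave.

E is a knave.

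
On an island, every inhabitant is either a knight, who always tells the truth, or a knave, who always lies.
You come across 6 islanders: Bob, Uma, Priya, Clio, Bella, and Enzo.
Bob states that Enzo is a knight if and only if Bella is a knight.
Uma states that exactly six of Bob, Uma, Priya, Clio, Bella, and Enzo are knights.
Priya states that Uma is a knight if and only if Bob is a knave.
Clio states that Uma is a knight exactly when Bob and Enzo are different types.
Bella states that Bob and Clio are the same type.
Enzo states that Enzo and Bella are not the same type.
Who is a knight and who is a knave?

Bob (knight): "Enzo is a knight if and only if Bella is a knight" — true. ✓
Uma is a knave; "exactly six of Bob, Uma, Priya, Clio, Bella, and Enzo are knights" is false, as required.
Priya (knight): "Uma is a knight if and only if Bob is a knave" — true. ✓
Clio is a knave, and the claim "Uma is a knight exactly when Bob and Enzo are different types" is indeed false.
Bella is a knave, so "Bob and Clio are the same type" must be false — and it is.
Enzo is a knave; "Enzo and Bella are not the same type" is false, as required.

Knights: Bob and Priya. Knaves: Uma, Clio, Bella, and Enzo.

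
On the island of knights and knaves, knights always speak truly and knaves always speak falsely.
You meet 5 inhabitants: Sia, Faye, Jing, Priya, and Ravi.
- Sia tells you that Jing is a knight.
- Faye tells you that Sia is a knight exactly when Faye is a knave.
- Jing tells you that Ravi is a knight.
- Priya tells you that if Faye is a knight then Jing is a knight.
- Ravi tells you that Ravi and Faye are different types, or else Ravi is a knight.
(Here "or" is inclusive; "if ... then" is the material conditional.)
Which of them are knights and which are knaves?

Sia is a knave, Faye is a knave, Jing is a knave, Priya is a knight, and Ravi is a knave.

Sia is a knave, so "Jing is a knight" must be false — and it is.
Faye is a knave, and the claim "Sia is a knight exactly when Faye is a knave" is indeed false.
Jing is a knave, and the claim "Ravi is a knight" is indeed false.
Since Priya is a knight, "if Faye is a knight then Jing is a knight" needs to be true, which holds.
Since Ravi is a knave, "Ravi and Faye are different types, or else Ravi is a knight" needs to be false, which holds.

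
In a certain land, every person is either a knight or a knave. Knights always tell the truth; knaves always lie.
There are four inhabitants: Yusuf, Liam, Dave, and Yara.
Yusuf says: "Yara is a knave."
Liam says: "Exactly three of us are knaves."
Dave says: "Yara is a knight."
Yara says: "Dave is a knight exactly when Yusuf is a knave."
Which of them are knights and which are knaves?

Knights: Dave and Yara. Knaves: Yusuf and Liam.

Yusuf is a knave; "Yara is a knave" is false, as required.
Liam is a knave; "exactly three of us are knaves" is false, as required.
Dave is a knight; "Yara is a knight" is True, as required.
Yara is a knight; "Dave is a knight exactly when Yusuf is a knave" is True, as required.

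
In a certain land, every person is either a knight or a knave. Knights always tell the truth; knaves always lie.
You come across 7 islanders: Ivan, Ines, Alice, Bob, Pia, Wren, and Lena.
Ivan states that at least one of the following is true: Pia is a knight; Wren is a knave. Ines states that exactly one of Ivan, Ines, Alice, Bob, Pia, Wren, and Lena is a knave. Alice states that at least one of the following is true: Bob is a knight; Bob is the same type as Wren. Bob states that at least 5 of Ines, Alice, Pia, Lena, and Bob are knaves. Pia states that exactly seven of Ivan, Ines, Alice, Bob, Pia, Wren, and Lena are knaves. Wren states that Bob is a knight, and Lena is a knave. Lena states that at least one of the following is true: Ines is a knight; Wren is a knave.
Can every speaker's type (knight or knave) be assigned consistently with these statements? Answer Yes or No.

Yes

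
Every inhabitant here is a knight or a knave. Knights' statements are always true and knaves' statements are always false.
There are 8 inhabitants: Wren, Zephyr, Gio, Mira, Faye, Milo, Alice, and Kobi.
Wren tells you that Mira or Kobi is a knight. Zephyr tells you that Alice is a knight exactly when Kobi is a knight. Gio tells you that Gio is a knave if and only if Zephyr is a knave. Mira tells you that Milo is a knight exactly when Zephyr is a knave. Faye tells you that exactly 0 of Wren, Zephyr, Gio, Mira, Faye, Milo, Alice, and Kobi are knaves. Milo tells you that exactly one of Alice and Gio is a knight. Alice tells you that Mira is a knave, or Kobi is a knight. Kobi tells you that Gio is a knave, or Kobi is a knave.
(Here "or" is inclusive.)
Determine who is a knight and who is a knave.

As a knight, Wren's statement "Mira or Kobi is a knight" should be true; it is.
As a knight, Zephyr's statement "Alice is a knight exactly when Kobi is a knight" should be true; it is.
Gio is a knave, so "Gio is a knave if and only if Zephyr is a knave" must be false — and it is.
Mira is a knave, and the claim "Milo is a knight exactly when Zephyr is a knave" is indeed false.
Faye (knave): "exactly 0 of Wren, Zephyr, Gio, Mira, Faye, Milo, Alice, and Kobi are knaves" — false. ✓
Milo is a knight, and the claim "exactly one of Alice and Gio is a knight" is indeed true.
Alice (knight): "Mira is a knave, or Kobi is a knight" — true. ✓
Kobi is a knight, so "Gio is a knave, or Kobi is a knave" must be true — and it is.

Knights: Wren, Zephyr, Milo, Alice, and Kobi. Knaves: Gio, Mira, and Faye.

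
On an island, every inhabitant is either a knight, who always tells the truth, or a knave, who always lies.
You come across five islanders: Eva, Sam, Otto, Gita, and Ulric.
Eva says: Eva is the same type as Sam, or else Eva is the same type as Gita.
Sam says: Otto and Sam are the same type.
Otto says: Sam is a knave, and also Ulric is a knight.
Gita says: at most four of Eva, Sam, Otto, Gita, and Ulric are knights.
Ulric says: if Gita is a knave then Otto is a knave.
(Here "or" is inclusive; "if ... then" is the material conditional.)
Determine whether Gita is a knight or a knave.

Gita is a knight.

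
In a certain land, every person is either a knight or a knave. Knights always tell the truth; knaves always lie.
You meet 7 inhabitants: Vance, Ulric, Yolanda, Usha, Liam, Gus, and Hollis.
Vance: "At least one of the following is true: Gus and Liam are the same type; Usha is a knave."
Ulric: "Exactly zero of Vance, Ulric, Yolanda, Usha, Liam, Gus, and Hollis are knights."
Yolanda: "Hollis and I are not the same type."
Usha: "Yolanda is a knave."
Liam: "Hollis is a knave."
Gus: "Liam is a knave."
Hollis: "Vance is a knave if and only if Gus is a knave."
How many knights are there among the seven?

The unique consistent assignment is Vance=knight, Ulric=knave, Yolanda=knight, Usha=knave, Liam=knight, Gus=knave, Hollis=knave.
That has 3 knights.

3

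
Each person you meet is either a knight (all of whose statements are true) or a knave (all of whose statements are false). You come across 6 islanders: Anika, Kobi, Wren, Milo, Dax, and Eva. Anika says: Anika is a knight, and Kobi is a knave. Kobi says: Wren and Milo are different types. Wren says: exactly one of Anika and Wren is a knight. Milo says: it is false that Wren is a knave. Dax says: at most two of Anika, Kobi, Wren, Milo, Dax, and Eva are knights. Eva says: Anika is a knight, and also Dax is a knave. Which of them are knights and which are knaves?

Anika is a knave, and the claim "Anika is a knight, and Kobi is a knave" is indeed false.
Kobi (knave): "Wren and Milo are different types" — false. ✓
Wren is a knave, and the claim "exactly one of Anika and Wren is a knight" is indeed false.
Since Milo is a knave, "it is false that Wren is a knave" needs to be false, which holds.
Dax is a knight; "at most two of Anika, Kobi, Wren, Milo, Dax, and Eva are knights" is True, as required.
Eva is a knave; "Anika is a knight, and also Dax is a knave" is false, as required.

Knights: Dax. Knaves: Anika, Kobi, Wren, Milo, and Eva.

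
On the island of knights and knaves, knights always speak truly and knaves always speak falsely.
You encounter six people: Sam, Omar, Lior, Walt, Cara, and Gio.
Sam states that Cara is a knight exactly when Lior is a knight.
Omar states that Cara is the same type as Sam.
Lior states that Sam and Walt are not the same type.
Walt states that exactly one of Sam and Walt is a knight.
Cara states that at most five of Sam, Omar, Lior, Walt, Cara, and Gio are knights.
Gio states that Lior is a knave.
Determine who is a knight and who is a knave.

Knights: Cara and Gio. Knaves: Sam, Omar, Lior, and Walt.

Sam is a knave; "Cara is a knight exactly when Lior is a knight" is false, as required.
Since Omar is a knave, "Cara is the same type as Sam" needs to be false, which holds.
As a knave, Lior's statement "Sam and Walt are not the same type" should be false; it is.
Since Walt is a knave, "exactly one of Sam and Walt is a knight" needs to be false, which holds.
Cara (knight): "at most five of Sam, Omar, Lior, Walt, Cara, and Gio are knights" — true. ✓
Gio is a knight, so "Lior is a knave" must be true — and it is.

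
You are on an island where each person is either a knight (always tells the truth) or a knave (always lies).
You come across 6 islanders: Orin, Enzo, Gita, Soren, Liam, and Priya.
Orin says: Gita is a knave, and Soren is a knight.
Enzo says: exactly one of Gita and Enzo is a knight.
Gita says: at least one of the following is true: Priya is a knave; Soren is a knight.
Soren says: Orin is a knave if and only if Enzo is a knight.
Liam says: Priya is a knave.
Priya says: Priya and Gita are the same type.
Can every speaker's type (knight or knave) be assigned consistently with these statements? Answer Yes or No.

No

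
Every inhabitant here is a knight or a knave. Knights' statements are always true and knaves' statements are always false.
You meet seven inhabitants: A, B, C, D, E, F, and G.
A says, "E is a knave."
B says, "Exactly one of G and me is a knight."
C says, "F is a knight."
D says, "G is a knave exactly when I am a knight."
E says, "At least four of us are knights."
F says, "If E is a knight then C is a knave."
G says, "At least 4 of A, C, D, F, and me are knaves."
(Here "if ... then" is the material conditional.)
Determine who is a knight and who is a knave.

A is a knight; "E is a knave" is true, as required.
B is a knave; "exactly one of G and me is a knight" is false, as required.
C (knight): "F is a knight" — true. ✓
D is a knave; "G is a knave exactly when I am a knight" is false, as required.
E is a knave, and the claim "at least four of us are knights" is indeed false.
Since F is a knight, "if E is a knight then C is a knave" needs to be true, which holds.
As a knave, G's statement "at least 4 of A, C, D, F, and me are knaves" should be false; it is.

A is a knight, B is a knave, C is a knight, D is a knave, E is a knave, F is a knight, and G is a knave.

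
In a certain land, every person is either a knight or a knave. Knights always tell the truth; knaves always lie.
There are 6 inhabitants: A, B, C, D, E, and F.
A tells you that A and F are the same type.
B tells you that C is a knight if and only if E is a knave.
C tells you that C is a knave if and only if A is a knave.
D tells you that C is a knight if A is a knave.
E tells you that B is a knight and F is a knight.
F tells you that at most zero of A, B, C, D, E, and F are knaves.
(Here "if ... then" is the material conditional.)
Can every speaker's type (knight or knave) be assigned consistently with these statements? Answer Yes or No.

No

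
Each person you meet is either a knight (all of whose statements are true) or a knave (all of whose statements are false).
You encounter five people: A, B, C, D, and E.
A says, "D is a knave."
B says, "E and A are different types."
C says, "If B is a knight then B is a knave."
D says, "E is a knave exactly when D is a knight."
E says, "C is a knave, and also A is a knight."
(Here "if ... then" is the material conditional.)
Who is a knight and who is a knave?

A is a knave, B is a knave, C is a knight, D is a knight, and E is a knave.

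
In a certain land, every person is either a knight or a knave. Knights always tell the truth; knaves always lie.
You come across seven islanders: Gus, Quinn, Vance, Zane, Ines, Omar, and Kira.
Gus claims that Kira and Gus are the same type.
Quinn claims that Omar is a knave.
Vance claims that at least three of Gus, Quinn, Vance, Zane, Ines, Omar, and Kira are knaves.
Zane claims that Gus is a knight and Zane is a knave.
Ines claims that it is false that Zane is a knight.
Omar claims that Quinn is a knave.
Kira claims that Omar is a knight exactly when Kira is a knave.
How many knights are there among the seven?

4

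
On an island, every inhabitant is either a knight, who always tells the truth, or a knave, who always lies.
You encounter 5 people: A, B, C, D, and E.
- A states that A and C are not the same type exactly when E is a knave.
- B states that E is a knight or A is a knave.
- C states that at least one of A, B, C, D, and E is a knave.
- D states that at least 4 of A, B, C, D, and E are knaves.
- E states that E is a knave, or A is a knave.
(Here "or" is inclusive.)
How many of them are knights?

The unique consistent assignment is A=knave, B=knight, C=knight, D=knave, E=knight.
That has 3 knights.

3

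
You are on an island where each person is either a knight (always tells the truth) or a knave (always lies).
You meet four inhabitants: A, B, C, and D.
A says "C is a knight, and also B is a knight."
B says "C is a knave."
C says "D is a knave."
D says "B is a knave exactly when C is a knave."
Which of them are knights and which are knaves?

A is a knave, B is a knave, C is a knight, and D is a knave.

Since A is a knave, "C is a knight, and also B is a knight" needs to be False, which holds.
B is a knave, and the claim "C is a knave" is indeed False.
As a knight, C's statement "D is a knave" should be True; it is.
As a knave, D's statement "B is a knave exactly when C is a knave" should be False; it is.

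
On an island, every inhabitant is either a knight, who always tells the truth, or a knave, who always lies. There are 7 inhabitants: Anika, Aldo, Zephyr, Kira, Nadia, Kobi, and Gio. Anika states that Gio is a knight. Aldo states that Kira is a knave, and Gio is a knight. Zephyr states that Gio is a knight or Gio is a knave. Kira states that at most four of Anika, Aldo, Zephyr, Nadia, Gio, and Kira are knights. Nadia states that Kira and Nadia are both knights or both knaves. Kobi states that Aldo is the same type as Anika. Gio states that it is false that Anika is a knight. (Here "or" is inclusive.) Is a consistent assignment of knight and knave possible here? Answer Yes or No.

No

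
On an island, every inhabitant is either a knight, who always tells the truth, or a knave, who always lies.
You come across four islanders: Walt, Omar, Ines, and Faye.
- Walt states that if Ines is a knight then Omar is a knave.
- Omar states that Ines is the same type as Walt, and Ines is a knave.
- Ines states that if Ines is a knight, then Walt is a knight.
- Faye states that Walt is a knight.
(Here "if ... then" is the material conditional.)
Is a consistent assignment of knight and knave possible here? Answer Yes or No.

Yes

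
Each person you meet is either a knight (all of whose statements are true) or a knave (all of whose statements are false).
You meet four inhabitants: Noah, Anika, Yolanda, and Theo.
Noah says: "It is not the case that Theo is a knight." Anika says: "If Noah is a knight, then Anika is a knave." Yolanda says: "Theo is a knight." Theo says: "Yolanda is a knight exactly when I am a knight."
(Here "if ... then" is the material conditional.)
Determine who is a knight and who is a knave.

Suppose Noah is a knight. Then Noah's statement "it is not the case that Theo is a knight" would have to be true. Checking the 8 ways to assign the others, none is consistent with every speaker.
(For instance, with Anika=knight, Yolanda=knight, Theo=knight, Noah's claim "it is not the case that Theo is a knight" comes out false where it would need to be true.)
So Noah must be a knave, making "it is not the case that Theo is a knight" false. Taking Noah=knave, Anika=knight, Yolanda=knight, Theo=knight, each remaining statement checks out:
  Anika (knight): "if Noah is a knight, then Anika is a knave" — true. ✓
  Yolanda (knight): "Theo is a knight" — true. ✓
  Theo (knight): "Yolanda is a knight exactly when I am a knight" — true. ✓
This is the unique consistent assignment.

Noah is a knave, Anika is a knight, Yolanda is a knight, and Theo is a knight.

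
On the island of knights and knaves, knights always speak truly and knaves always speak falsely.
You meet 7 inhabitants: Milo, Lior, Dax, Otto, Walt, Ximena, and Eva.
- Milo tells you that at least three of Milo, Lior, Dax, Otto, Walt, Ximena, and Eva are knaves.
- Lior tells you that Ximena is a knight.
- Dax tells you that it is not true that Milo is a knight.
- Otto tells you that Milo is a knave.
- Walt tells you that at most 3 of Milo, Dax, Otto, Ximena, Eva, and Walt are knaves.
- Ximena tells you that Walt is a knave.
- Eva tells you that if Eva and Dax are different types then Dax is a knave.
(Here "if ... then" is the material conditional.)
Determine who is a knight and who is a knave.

Knights: Milo, Walt, and Eva. Knaves: Lior, Dax, Otto, and Ximena.

Milo (knight): "at least three of Milo, Lior, Dax, Otto, Walt, Ximena, and Eva are knaves" — true. ✓
As a knave, Lior's statement "Ximena is a knight" should be false; it is.
Dax is a knave, and the claim "it is not true that Milo is a knight" is indeed false.
Otto (knave): "Milo is a knave" — false. ✓
Walt (knight): "at most 3 of Milo, Dax, Otto, Ximena, Eva, and Walt are knaves" — true. ✓
As a knave, Ximena's statement "Walt is a knave" should be false; it is.
Eva is a knight, so "if Eva and Dax are different types then Dax is a knave" must be true — and it is.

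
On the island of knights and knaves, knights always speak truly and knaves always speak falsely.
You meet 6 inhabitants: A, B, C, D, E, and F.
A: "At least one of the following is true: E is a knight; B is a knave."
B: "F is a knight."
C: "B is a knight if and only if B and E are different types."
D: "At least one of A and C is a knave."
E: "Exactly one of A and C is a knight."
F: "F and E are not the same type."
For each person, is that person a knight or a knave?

A is a knight, B is a knave, C is a knight, D is a knave, E is a knave, and F is a knave.

As a knight, A's statement "at least one of the following is true: E is a knight; B is a knave" should be true; it is.
B is a knave, so "F is a knight" must be false — and it is.
C is a knight; "B is a knight if and only if B and E are different types" is true, as required.
D is a knave; "at least one of A and C is a knave" is false, as required.
As a knave, E's statement "exactly one of A and C is a knight" should be false; it is.
F is a knave, so "F and E are not the same type" must be false — and it is.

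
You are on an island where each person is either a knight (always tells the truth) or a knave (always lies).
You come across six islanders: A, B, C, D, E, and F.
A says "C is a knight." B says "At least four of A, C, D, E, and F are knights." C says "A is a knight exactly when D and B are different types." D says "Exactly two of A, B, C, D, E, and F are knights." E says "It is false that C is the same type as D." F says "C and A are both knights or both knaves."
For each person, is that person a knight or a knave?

Knights: A, B, C, E, and F. Knaves: D.

A is a knight, so "C is a knight" must be true — and it is.
B is a knight, so "at least four of A, C, D, E, and F are knights" must be true — and it is.
As a knight, C's statement "A is a knight exactly when D and B are different types" should be true; it is.
Since D is a knave, "exactly two of A, B, C, D, E, and F are knights" needs to be false, which holds.
E (knight): "it is false that C is the same type as D" — true. ✓
F (knight): "C and A are both knights or both knaves" — true. ✓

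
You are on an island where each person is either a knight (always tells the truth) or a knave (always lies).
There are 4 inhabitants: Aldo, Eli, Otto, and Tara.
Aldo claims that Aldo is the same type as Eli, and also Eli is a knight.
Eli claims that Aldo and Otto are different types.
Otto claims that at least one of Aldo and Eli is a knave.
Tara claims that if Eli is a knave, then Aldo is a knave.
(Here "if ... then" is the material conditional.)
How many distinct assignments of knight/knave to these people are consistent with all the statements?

2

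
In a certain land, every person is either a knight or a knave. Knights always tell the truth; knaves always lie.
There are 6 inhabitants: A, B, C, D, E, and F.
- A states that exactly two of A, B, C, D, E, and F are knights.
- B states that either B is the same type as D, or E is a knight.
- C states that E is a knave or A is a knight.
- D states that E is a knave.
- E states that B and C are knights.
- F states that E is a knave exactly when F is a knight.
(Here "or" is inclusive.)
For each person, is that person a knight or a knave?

A is a knave, B is a knave, C is a knight, D is a knight, E is a knave, and F is a knight.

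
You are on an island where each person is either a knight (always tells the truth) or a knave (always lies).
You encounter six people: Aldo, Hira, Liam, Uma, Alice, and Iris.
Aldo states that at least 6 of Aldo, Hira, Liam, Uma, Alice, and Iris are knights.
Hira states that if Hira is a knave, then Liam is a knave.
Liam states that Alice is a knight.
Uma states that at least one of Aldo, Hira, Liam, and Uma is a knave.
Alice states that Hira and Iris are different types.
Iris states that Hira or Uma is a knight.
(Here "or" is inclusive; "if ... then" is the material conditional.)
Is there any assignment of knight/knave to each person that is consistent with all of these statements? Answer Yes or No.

Yes

One consistent assignment: Aldo=knave, Hira=knight, Liam=knave, Uma=knight, Alice=knave, Iris=knight.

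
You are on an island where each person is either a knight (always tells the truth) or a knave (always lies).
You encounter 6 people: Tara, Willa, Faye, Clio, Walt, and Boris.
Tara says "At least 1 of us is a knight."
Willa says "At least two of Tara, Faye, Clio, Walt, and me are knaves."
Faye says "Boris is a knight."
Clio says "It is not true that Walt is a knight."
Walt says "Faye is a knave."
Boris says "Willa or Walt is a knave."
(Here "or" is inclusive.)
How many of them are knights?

3

The unique consistent assignment is Tara=knight, Willa=knight, Faye=knave, Clio=knave, Walt=knight, Boris=knave.
That has 3 knights.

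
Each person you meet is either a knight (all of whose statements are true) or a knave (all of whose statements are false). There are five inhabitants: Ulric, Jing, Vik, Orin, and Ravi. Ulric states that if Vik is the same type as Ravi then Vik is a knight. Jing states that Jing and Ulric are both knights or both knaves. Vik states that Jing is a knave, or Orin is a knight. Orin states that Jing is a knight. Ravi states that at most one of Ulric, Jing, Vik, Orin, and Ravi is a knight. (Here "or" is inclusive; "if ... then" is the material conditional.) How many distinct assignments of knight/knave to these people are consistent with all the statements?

2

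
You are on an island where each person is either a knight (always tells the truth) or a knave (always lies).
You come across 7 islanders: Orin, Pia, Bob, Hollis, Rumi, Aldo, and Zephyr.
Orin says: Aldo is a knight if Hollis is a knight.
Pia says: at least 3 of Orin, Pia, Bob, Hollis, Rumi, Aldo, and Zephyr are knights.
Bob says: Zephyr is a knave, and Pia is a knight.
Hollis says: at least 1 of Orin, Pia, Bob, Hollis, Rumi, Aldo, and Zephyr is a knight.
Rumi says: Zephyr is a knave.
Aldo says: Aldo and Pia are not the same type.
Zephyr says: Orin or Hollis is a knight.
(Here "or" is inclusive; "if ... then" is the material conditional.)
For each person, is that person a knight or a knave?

Knights: Hollis and Zephyr. Knaves: Orin, Pia, Bob, Rumi, and Aldo.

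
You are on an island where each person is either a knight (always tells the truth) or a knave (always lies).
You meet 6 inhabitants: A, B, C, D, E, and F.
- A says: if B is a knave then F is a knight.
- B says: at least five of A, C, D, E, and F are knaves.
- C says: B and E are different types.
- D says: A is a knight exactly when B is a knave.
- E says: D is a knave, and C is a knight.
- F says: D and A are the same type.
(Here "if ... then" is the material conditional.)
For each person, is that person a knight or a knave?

A is a knight, so "if B is a knave then F is a knight" must be True — and it is.
Since B is a knave, "at least five of A, C, D, E, and F are knaves" needs to be False, which holds.
C (knave): "B and E are different types" — False. ✓
D is a knight, so "A is a knight exactly when B is a knave" must be True — and it is.
As a knave, E's statement "D is a knave, and C is a knight" should be False; it is.
F is a knight, so "D and A are the same type" must be True — and it is.

A is a knight, B is a knave, C is a knave, D is a knight, E is a knave, and F is a knight.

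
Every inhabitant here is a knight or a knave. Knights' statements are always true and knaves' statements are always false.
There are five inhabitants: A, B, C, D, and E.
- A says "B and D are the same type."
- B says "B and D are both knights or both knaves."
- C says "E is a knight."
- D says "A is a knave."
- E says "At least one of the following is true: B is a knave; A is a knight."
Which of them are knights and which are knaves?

Suppose A is a knight. Then A's statement "B and D are the same type" would have to be true. Checking the 16 ways to assign the others, none is consistent with every speaker.
(For instance, with B=knave, C=knight, D=knight, E=knight, A's claim "B and D are the same type" comes out false where it would need to be true.)
So A must be a knave, making "B and D are the same type" false. Taking A=knave, B=knave, C=knight, D=knight, E=knight, each remaining statement checks out:
  B (knave): "B and D are both knights or both knaves" — false. ✓
  C (knight): "E is a knight" — true. ✓
  D (knight): "A is a knave" — true. ✓
  E (knight): "at least one of the following is true: B is a knave; A is a knight" — true. ✓
This is the unique consistent assignment.

A is a knave, B is a knave, C is a knight, D is a knight, and E is a knight.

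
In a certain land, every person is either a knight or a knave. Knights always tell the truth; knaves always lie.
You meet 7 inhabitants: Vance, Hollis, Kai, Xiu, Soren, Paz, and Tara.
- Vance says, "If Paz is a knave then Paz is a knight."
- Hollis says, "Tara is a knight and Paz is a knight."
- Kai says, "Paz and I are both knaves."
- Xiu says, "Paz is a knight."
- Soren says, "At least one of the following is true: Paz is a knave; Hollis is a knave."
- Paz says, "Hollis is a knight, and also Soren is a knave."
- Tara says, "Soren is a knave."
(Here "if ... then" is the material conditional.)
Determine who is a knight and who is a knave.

Vance is a knight, Hollis is a knight, Kai is a knave, Xiu is a knight, Soren is a knave, Paz is a knight, and Tara is a knight.

Vance (knight): "if Paz is a knave then Paz is a knight" — true. ✓
Hollis is a knight, and the claim "Tara is a knight and Paz is a knight" is indeed true.
Since Kai is a knave, "Paz and I are both knaves" needs to be false, which holds.
Xiu is a knight, so "Paz is a knight" must be true — and it is.
Soren is a knave; "at least one of the following is true: Paz is a knave; Hollis is a knave" is false, as required.
Paz is a knight; "Hollis is a knight, and also Soren is a knave" is true, as required.
Since Tara is a knight, "Soren is a knave" needs to be true, which holds.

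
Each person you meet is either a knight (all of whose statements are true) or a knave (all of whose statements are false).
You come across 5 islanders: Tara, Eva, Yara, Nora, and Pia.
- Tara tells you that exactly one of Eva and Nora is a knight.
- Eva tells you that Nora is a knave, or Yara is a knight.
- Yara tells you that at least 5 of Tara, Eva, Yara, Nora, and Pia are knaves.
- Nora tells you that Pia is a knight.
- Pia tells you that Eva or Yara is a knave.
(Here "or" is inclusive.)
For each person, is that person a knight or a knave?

Tara is a knight, Eva is a knave, Yara is a knave, Nora is a knight, and Pia is a knight.

Tara is a knight, so "exactly one of Eva and Nora is a knight" must be true — and it is.
As a knave, Eva's statement "Nora is a knave, or Yara is a knight" should be False; it is.
Yara is a knave; "at least 5 of Tara, Eva, Yara, Nora, and Pia are knaves" is False, as required.
Nora (knight): "Pia is a knight" — true. ✓
Pia is a knight, and the claim "Eva or Yara is a knave" is indeed true.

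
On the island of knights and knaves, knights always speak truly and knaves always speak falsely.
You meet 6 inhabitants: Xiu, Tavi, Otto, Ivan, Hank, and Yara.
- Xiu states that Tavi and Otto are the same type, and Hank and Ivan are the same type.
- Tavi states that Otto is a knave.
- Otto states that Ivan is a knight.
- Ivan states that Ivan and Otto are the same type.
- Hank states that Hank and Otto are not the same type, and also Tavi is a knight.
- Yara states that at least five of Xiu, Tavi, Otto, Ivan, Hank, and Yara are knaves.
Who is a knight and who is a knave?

Knights: Otto and Ivan. Knaves: Xiu, Tavi, Hank, and Yara.

Xiu is a knave, and the claim "Tavi and Otto are the same type, and Hank and Ivan are the same type" is indeed false.
Tavi is a knave, and the claim "Otto is a knave" is indeed false.
Otto is a knight, and the claim "Ivan is a knight" is indeed True.
Since Ivan is a knight, "Ivan and Otto are the same type" needs to be True, which holds.
Hank is a knave, so "Hank and Otto are not the same type, and also Tavi is a knight" must be false — and it is.
As a knave, Yara's statement "at least five of Xiu, Tavi, Otto, Ivan, Hank, and Yara are knaves" should be false; it is.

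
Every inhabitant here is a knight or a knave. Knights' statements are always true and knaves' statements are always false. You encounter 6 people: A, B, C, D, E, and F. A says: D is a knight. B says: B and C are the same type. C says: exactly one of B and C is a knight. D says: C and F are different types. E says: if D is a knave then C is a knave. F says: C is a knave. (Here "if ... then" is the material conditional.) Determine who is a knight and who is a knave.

Since A is a knight, "D is a knight" needs to be true, which holds.
Since B is a knave, "B and C are the same type" needs to be false, which holds.
C (knight): "exactly one of B and C is a knight" — true. ✓
D is a knight, and the claim "C and F are different types" is indeed true.
As a knight, E's statement "if D is a knave then C is a knave" should be true; it is.
F is a knave, so "C is a knave" must be false — and it is.

A is a knight, B is a knave, C is a knight, D is a knight, E is a knight, and F is a knave.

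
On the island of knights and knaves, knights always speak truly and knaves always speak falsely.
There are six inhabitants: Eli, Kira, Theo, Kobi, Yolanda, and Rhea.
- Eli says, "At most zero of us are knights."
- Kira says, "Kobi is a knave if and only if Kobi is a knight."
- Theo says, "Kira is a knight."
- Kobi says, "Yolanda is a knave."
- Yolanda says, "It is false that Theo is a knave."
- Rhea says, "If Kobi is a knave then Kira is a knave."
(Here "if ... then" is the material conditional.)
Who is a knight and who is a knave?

Eli is a knave, Kira is a knave, Theo is a knave, Kobi is a knight, Yolanda is a knave, and Rhea is a knight.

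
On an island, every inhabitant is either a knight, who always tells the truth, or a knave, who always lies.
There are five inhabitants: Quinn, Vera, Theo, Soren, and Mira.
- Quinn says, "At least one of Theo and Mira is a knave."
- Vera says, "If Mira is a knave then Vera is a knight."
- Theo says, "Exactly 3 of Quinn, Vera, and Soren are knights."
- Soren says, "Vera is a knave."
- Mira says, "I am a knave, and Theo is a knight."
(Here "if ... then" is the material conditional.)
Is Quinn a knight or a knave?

Quinn is a knight.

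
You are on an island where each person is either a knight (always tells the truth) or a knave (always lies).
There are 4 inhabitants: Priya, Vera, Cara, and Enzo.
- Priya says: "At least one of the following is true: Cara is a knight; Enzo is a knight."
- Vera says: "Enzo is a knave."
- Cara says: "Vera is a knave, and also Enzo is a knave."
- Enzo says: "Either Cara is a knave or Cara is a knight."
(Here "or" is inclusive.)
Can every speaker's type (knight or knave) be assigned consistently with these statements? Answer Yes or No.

Yes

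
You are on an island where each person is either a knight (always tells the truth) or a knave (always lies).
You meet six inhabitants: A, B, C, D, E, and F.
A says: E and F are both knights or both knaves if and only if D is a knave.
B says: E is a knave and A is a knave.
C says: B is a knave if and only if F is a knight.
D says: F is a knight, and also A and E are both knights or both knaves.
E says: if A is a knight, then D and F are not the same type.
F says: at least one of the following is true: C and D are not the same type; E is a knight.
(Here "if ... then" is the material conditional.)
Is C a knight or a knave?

Consistent assignments: {A=knight, B=knave, C=knave, D=knave, E=knave, F=knave}
In every consistent assignment, C is a knave.

C is a knave.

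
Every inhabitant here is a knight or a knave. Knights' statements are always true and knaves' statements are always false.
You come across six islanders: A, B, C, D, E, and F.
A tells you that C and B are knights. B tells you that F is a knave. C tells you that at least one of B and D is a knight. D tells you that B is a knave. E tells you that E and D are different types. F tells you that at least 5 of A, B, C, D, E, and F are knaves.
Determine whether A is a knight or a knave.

Consistent assignments: {A=knight, B=knight, C=knight, D=knave, E=knight, F=knave}; {A=knight, B=knight, C=knight, D=knave, E=knave, F=knave}
In every consistent assignment, A is a knight.

A is a knight.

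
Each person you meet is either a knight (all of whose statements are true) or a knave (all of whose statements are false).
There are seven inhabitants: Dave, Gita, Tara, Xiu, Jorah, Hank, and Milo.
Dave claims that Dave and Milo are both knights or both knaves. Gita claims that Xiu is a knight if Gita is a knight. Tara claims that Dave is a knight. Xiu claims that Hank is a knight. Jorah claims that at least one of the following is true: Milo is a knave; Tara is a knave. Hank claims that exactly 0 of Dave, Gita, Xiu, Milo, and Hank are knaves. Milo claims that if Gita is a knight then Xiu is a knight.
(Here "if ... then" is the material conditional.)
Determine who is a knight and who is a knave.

Knights: Dave, Gita, Tara, Xiu, Hank, and Milo. Knaves: Jorah.

Dave (knight): "Dave and Milo are both knights or both knaves" — True. ✓
Gita is a knight, so "Xiu is a knight if Gita is a knight" must be True — and it is.
Tara (knight): "Dave is a knight" — True. ✓
Xiu is a knight, so "Hank is a knight" must be True — and it is.
Since Jorah is a knave, "at least one of the following is true: Milo is a knave; Tara is a knave" needs to be False, which holds.
Hank (knight): "exactly 0 of Dave, Gita, Xiu, Milo, and Hank are knaves" — True. ✓
Milo is a knight; "if Gita is a knight then Xiu is a knight" is True, as required.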